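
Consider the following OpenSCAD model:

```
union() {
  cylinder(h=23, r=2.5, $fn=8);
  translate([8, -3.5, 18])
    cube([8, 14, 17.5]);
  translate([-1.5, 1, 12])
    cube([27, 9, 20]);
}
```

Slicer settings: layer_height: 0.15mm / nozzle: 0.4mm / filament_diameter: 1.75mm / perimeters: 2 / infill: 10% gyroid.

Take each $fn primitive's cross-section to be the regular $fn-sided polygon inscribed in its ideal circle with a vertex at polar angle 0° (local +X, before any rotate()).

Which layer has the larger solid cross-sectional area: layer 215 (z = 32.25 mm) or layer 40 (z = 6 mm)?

layer 215 (z = 32.25 mm)

Layer 215 (z = 32.25): the cylinder is not intersected at this z (z outside [0, 23]); the 8×14 cube at (8, -3.5) contributes its full rectangle (area 112.00 mm²); the cube at (-1.5, 1) is absent (z outside [12, 32]); Combining (union): only the 8×14 cube at (8, -3.5) is present, so the union is just that shape — area = 112.00 mm². So its area = 112.00 mm². Layer 40 (z = 6): the r=2.5 cylinder gives a regular 8-gon of circumradius 2.5 (constant along its height) (area = (8/2)·2.500²·sin(360°/8) = 17.68 mm²); the cube at (8, -3.5) is absent (z outside [18, 35.5]); the cube at (-1.5, 1) is not intersected at this z (z outside [12, 32]); Combining (union): only the r=2.5 cylinder is present, so the union is just that shape — area = 17.68 mm². So its area = 17.68 mm². Layer 215 is larger (112.00 vs 17.68 mm²).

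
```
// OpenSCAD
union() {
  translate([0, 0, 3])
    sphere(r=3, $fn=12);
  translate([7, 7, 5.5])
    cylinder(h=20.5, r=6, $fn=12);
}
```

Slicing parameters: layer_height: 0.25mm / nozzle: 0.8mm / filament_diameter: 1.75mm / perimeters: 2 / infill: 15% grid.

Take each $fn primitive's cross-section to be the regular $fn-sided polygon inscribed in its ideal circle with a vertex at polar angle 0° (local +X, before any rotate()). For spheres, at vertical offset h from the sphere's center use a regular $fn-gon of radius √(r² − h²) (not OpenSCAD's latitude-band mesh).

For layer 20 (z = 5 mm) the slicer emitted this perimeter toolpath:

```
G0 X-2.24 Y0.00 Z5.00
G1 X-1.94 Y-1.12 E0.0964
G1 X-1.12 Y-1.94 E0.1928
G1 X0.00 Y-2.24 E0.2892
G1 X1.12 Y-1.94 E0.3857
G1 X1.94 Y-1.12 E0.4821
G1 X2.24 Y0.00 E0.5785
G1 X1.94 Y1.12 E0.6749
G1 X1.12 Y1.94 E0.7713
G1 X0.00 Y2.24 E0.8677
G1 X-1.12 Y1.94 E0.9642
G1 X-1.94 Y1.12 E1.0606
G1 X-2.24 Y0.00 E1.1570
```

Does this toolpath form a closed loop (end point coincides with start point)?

Start point (G0): (-2.24, 0.00). End point (last G1): the path returns to the start — closed.

yes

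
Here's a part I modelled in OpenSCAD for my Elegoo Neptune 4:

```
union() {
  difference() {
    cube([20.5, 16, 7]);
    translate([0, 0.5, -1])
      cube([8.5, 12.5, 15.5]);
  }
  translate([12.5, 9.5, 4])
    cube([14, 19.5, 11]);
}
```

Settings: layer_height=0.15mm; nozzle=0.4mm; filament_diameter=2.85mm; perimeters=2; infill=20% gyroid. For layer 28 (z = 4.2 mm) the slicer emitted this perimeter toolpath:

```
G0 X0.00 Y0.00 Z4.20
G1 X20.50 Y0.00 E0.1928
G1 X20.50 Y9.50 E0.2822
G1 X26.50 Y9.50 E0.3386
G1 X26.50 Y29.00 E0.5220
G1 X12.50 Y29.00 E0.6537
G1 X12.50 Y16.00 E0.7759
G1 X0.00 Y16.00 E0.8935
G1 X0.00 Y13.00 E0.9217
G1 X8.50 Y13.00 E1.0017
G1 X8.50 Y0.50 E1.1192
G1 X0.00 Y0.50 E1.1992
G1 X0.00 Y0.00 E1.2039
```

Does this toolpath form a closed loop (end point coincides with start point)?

yes

Start point (G0): (0.00, 0.00). End point (last G1): the path returns to the start — closed.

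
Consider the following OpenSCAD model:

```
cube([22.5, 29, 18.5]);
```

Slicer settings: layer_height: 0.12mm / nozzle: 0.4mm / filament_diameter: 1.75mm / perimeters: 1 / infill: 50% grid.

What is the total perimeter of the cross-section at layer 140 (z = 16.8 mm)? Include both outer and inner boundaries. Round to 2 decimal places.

103.00 mm

At z = 16.8 mm: the 22.5×29 cube contributes its full rectangle (perimeter 103.00 mm). Overall, the cross-section is a single solid region. Total boundary length (outer) = 103.00 mm.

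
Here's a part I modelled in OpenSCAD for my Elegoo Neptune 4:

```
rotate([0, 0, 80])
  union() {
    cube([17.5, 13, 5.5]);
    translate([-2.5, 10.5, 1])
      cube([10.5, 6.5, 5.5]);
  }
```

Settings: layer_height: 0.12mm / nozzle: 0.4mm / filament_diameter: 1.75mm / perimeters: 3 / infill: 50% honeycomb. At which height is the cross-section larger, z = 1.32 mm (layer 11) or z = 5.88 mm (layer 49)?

layer 11 (z = 1.32 mm)

Layer 11 (z = 1.32): the 17.5×13 cube contributes its full rectangle (area 227.50 mm²); the 10.5×6.5 cube at (-2.5, 10.5) contributes its full rectangle (area 68.25 mm²); Merging all regions: the regions partially overlap — summed areas 295.75 mm² minus the doubly-counted overlap 20.00 mm² gives 275.75 mm² — area = 275.75 mm²; (rotated 80° about Z; rotation is an isometry so areas/perimeters/island counts are preserved). So its area = 275.75 mm². Layer 49 (z = 5.88): the cube is absent (z outside [0, 5.5]); the 10.5×6.5 cube at (-2.5, 10.5) contributes its full rectangle (area 68.25 mm²); Merging all regions: only the 10.5×6.5 cube at (-2.5, 10.5) is present, so the union is just that shape — area = 68.25 mm²; (whole slice rotated 80° about Z — lengths, areas and connectivity unchanged). So its area = 68.25 mm². Layer 11 is larger (275.75 vs 68.25 mm²).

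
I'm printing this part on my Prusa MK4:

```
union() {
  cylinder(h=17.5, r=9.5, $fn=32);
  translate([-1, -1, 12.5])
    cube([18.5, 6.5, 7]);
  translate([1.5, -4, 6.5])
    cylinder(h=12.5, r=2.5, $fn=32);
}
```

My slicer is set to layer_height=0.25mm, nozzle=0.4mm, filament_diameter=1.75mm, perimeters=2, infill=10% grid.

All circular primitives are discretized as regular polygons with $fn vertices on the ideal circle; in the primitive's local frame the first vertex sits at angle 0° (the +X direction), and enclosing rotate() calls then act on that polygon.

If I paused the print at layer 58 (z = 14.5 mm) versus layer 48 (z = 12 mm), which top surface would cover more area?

layer 58 (z = 14.5 mm)

Layer 58 (z = 14.5): the r=9.5 cylinder gives a regular 32-gon of circumradius 9.5 (constant along its height) (area = (32/2)·9.500²·sin(360°/32) = 281.71 mm²); the 18.5×6.5 cube at (-1, -1) contributes its full rectangle (area 120.25 mm²); the r=2.5 cylinder at (1.5, -4) gives a regular 32-gon of circumradius 2.5 (constant along its height) (area = (32/2)·2.500²·sin(360°/32) = 19.51 mm²); Merging all regions: the regions partially overlap — summed areas 421.47 mm² minus the doubly-counted overlap 84.45 mm² gives 337.02 mm² — area = 337.02 mm². So its area = 337.02 mm². Layer 48 (z = 12): the r=9.5 cylinder contributes a regular 32-gon of circumradius 9.5 (area = (32/2)·9.500²·sin(360°/32) = 281.71 mm²); the cube at (-1, -1) does not reach this height (z outside [12.5, 19.5]); the cylinder at (1.5, -4): section is a regular 32-gon, circumradius r=2.5 (area = (32/2)·2.500²·sin(360°/32) = 19.51 mm²); Taking the union: the r=2.5 cylinder at (1.5, -4) lies entirely inside the r=9.5 cylinder, so the union is just the r=9.5 cylinder — area = 281.71 mm². So its area = 281.71 mm². Layer 58 is larger (337.02 vs 281.71 mm²).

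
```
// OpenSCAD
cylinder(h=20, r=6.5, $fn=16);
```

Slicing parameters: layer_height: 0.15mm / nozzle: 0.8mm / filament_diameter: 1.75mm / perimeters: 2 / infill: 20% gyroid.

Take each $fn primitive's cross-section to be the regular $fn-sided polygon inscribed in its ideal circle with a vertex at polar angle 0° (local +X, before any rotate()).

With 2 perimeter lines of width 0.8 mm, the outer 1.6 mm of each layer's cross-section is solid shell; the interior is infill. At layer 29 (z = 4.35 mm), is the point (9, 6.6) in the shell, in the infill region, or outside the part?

outside

At z = 4.35 mm: the r=6.5 cylinder contributes a regular 16-gon of circumradius 6.5. Overall, the cross-section is a single solid region. The nearest boundary edge runs (6.01, 2.49)→(4.60, 4.60); distance from the point to it = 4.77 mm. The point is not inside any of the regions above, so it lies outside the cross-section (4.77 mm from the nearest boundary).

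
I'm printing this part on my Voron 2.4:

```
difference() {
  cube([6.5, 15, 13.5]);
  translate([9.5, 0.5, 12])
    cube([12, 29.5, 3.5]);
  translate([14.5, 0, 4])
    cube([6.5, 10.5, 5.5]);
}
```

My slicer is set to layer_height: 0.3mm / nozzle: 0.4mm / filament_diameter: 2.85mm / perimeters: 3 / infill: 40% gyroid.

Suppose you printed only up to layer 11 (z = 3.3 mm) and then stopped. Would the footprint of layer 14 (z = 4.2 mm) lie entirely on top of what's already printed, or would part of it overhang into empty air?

entirely on top

Compare the two slices. At z = 3.3: the cube is present — its section is the full 6.5×15 rectangle (area 97.50 mm²); the cube at (9.5, 0.5) is not intersected at this z (z outside [12, 15.5]); the cube at (14.5, 0) does not reach this height (z outside [4, 9.5]); Taking the first minus the rest: none of the subtracted shapes is present at this height, so the 6.5×15 cube is unchanged — area = 97.50 mm². At z = 4.2: the cube is present — its section is the full 6.5×15 rectangle (area 97.50 mm²); the cube at (9.5, 0.5) is not intersected at this z (z outside [12, 15.5]); the cube at (14.5, 0) is present — its section is the full 6.5×10.5 rectangle (area 68.25 mm²); Taking the first minus the rest: starting from the 6.5×15 cube (97.50 mm²), the 6.5×10.5 cube at (14.5, 0) misses the remaining region (no effect) — area = 97.50 mm². Checking containment: the cross-section at z = 4.2 is a subset of the cross-section at z = 3.3.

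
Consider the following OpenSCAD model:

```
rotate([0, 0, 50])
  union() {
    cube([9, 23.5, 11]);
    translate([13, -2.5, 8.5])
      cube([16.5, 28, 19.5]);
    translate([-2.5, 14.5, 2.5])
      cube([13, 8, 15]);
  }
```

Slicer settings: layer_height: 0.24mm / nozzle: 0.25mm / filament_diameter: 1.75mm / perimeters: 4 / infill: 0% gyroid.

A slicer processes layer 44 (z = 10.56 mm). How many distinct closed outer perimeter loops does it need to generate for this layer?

At z = 10.56 mm: the 9×23.5 cube contributes its full rectangle; the cube at (13, -2.5) (footprint 16.5×28) is included at this height; the cube at (-2.5, 14.5) (footprint 13×8) is included at this height; Merging all regions: the regions partially overlap (shared area 72.00 mm²), so overlapping operands fuse into one piece — 2 connected regions; (rotated 50° about Z; rotation is an isometry so areas/perimeters/island counts are preserved). The result has 2 disconnected regions.

2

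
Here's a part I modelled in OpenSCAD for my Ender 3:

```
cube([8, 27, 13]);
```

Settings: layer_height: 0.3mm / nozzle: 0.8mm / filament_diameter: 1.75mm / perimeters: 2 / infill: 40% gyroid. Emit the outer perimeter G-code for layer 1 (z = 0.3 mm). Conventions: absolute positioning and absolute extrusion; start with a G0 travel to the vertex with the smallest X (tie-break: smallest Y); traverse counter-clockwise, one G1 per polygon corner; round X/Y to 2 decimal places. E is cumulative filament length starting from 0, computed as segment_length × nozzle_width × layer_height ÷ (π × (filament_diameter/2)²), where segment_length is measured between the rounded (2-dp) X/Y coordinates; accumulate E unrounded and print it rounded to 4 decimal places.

G0 X0.00 Y0.00 Z0.30
G1 X8.00 Y0.00 E0.7982
G1 X8.00 Y27.00 E3.4923
G1 X0.00 Y27.00 E4.2906
G1 X0.00 Y0.00 E6.9846

At z = 0.3 mm: the cube is present — its section is the full 8×27 rectangle. The outline is a single polygon with 4 vertices. Extrusion per mm of travel: 0.8 × 0.3 / (π × 0.875²) = 0.099780. Accumulating E over each segment gives final E = 6.9846.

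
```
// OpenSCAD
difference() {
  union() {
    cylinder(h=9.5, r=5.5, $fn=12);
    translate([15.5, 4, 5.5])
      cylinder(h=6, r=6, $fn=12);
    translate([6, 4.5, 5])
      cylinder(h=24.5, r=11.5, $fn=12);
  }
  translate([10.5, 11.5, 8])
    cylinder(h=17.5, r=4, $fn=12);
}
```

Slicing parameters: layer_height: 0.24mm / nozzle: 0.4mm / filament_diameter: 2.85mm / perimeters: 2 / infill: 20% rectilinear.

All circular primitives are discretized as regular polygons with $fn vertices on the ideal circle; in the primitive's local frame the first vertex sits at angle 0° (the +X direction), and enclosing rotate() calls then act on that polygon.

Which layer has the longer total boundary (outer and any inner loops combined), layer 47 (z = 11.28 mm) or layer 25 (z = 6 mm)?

Layer 47 (z = 11.28): the cylinder does not reach this height (z outside [0, 9.5]); the r=6 cylinder at (15.5, 4) gives a regular 12-gon of circumradius 6 (constant along its height) (perimeter = 2·12·6.000·sin(180°/12) = 37.27 mm); the cylinder at (6, 4.5): section is a regular 12-gon, circumradius r=11.5 (perimeter = 2·12·11.500·sin(180°/12) = 71.43 mm); Merging all regions: the regions partially overlap (shared area 68.05 mm²), so the edge portions inside another operand are dropped and the merged outline is re-measured after clipping — boundary = 77.26 mm; the cylinder at (10.5, 11.5): section is a regular 12-gon, circumradius r=4 (perimeter = 2·12·4.000·sin(180°/12) = 24.85 mm); After the difference (first − rest): starting from that combined region, the r=4 cylinder at (10.5, 11.5) partially overlaps it — only the 43.79 mm² overlap (of its 48.00 mm²) is removed, clipping the outline — boundary = 88.39 mm. So its perimeter = 88.39 mm. Layer 25 (z = 6): the cylinder: section is a regular 12-gon, circumradius r=5.5 (perimeter = 2·12·5.500·sin(180°/12) = 34.16 mm); the cylinder at (15.5, 4): section is a regular 12-gon, circumradius r=6 (perimeter = 2·12·6.000·sin(180°/12) = 37.27 mm); the r=11.5 cylinder at (6, 4.5) contributes a regular 12-gon of circumradius 11.5 (perimeter = 2·12·11.500·sin(180°/12) = 71.43 mm); Taking the union: the regions partially overlap (shared area 147.72 mm²), so the edge portions inside another operand are dropped and the merged outline is re-measured after clipping — boundary = 78.82 mm; the cylinder at (10.5, 11.5) is not intersected at this z (z outside [8, 25.5]); After the difference (first − rest): none of the subtracted shapes is present at this height, so that combined region is unchanged — boundary = 78.82 mm. So its perimeter = 78.82 mm. Layer 47 is larger (88.39 vs 78.82 mm).

layer 47 (z = 11.28 mm)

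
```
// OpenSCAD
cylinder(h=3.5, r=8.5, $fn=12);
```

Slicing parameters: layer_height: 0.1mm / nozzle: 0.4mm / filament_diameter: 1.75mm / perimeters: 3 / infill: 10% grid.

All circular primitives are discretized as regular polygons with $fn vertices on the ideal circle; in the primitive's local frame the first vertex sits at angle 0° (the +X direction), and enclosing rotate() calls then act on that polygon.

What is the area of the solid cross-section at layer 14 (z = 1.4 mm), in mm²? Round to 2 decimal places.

At z = 1.4 mm: the r=8.5 cylinder gives a regular 12-gon of circumradius 8.5 (constant along its height) (area = (12/2)·8.500²·sin(360°/12) = 216.75 mm²). Overall, the cross-section is a single solid region. Net area = 216.75 mm².

216.75 mm²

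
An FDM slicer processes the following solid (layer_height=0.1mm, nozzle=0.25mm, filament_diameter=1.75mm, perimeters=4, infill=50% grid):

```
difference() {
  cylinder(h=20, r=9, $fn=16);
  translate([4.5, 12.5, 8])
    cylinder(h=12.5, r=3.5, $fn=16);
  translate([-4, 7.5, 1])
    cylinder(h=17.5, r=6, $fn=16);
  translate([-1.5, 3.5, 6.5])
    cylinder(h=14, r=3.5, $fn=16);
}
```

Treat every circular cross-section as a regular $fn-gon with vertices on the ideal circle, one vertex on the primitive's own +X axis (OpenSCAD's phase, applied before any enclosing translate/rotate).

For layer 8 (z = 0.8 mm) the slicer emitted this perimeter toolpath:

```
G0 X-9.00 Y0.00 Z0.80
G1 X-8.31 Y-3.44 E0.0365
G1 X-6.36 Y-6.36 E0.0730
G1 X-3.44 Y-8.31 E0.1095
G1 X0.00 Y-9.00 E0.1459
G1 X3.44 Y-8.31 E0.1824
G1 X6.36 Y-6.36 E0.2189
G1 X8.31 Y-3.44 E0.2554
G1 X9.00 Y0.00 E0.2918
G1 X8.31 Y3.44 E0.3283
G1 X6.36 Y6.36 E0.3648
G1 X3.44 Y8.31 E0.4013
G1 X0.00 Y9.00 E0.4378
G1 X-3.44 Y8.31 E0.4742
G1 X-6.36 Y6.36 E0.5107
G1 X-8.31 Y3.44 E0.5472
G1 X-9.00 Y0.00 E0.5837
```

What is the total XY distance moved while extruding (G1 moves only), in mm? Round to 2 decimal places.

56.16 mm

Sum the Euclidean lengths of each G1 segment: total = 56.16 mm.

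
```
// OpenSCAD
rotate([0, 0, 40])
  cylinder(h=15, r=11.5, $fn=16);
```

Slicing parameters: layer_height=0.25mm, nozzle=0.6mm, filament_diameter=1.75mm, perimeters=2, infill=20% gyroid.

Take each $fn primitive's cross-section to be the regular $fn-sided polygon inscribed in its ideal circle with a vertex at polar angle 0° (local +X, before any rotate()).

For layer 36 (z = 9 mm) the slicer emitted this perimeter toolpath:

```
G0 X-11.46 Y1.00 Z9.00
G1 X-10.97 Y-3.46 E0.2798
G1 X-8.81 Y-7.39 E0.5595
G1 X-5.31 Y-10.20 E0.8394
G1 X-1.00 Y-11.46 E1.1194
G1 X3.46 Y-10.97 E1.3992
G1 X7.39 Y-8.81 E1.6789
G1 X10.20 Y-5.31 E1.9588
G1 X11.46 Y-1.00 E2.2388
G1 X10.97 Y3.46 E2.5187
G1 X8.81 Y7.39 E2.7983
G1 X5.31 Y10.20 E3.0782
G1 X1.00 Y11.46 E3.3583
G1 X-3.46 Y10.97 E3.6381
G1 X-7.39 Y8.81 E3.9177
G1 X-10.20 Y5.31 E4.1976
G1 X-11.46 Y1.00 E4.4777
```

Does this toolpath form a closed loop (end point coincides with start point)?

Start point (G0): (-11.46, 1.00). End point (last G1): the path returns to the start — closed.

yes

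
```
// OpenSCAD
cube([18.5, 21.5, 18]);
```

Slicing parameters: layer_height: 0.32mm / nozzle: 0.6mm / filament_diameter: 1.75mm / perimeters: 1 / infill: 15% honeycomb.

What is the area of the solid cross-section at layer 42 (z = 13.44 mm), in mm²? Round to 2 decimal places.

At z = 13.44 mm: the cube (footprint 18.5×21.5) is included at this height (area 397.75 mm²). Overall, the cross-section is a single solid region. Net area = 397.75 mm².

397.75 mm²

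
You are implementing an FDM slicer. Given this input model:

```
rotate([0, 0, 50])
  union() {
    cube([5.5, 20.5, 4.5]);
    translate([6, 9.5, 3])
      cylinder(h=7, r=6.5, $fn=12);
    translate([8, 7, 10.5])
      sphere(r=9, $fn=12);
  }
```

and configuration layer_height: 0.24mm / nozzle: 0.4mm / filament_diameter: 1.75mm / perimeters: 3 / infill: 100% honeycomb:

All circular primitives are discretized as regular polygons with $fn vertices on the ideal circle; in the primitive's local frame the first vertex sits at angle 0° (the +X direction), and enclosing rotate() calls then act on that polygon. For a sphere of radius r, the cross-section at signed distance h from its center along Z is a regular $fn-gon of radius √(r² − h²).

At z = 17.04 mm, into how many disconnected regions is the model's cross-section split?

At z = 17.04 mm: the cube is absent (z outside [0, 4.5]); the cylinder at (6, 9.5) is not intersected at this z (z outside [3, 10]); the r=9 sphere at (8, 7) slices to a regular 12-gon of circumradius 6.183 (√(r²−h²) with h=6.54 from center); Combining (union): only the r=9 sphere at (8, 7) is present, so the union is just that shape — 1 connected region; (whole slice rotated 50° about Z — lengths, areas and connectivity unchanged). The result has 1 disconnected region.

1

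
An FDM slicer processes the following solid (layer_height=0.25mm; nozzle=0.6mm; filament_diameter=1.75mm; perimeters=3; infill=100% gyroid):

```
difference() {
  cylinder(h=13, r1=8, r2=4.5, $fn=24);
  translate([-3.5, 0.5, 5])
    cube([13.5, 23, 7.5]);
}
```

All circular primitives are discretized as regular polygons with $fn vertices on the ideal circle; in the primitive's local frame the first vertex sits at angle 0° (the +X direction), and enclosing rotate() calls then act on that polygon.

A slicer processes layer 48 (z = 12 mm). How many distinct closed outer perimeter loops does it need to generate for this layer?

At z = 12 mm: the cone: at t=0.923 of its height the radius interpolates to r₁+(r₂−r₁)t = 4.769, giving a regular 24-gon of that circumradius; the cube at (-3.5, 0.5) (footprint 13.5×23) is included at this height; After the difference (first − rest): starting from the cone, the 13.5×23 cube at (-3.5, 0.5) partially overlaps it — only the 28.48 mm² overlap (of its 310.50 mm²) is removed, clipping the outline — 1 connected region. The result has 1 disconnected region.

1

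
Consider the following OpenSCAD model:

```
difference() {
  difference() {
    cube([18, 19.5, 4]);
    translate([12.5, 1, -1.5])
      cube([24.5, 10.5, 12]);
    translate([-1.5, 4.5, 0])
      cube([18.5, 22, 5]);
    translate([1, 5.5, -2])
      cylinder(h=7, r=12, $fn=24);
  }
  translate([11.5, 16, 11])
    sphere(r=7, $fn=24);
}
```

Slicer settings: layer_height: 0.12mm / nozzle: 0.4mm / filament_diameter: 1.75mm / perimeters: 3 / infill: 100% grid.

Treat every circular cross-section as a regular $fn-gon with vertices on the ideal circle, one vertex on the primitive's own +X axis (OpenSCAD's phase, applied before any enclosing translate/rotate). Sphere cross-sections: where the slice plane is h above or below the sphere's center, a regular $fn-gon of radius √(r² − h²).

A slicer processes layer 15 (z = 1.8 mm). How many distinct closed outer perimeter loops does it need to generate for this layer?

At z = 1.8 mm: the 18×19.5 cube contributes its full rectangle; the cube at (12.5, 1) (footprint 24.5×10.5) is included at this height; the 18.5×22 cube at (-1.5, 4.5) contributes its full rectangle; the cylinder at (1, 5.5): section is a regular 24-gon, circumradius r=12; After the difference (first − rest): starting from the 18×19.5 cube, the 24.5×10.5 cube at (12.5, 1) partially overlaps it — only the 57.75 mm² overlap (of its 257.25 mm²) is removed, clipping the outline; the 18.5×22 cube at (-1.5, 4.5) partially overlaps it — only the 223.50 mm² overlap (of its 407.00 mm²) is removed, clipping the outline; the r=12 cylinder at (1, 5.5) partially overlaps it — only the 55.27 mm² overlap (of its 447.24 mm²) is removed, clipping the outline — 2 connected regions; the sphere at (11.5, 16) is not intersected at this z (|z−center|=9.200 > r=7); Subtracting the remaining from the first: none of the subtracted shapes is present at this height, so the result so far is unchanged — 2 connected regions. The result has 2 disconnected regions.

2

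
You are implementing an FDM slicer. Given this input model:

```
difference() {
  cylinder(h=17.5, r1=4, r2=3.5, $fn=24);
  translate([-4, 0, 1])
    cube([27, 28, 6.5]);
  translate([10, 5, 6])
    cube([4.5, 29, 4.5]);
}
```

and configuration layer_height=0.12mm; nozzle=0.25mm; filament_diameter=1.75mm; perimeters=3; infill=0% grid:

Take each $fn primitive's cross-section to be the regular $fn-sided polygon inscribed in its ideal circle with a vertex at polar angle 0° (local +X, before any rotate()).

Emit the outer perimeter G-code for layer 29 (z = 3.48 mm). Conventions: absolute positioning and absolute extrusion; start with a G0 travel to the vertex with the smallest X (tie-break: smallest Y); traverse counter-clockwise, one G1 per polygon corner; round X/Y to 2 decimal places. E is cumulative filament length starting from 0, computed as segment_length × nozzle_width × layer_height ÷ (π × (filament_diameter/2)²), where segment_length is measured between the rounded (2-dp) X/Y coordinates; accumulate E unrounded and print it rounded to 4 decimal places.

G0 X-3.90 Y0.00 Z3.48
G1 X-3.77 Y-1.01 E0.0127
G1 X-3.38 Y-1.95 E0.0254
G1 X-2.76 Y-2.76 E0.0381
G1 X-1.95 Y-3.38 E0.0508
G1 X-1.01 Y-3.77 E0.0635
G1 X0.00 Y-3.90 E0.0762
G1 X1.01 Y-3.77 E0.0889
G1 X1.95 Y-3.38 E0.1016
G1 X2.76 Y-2.76 E0.1144
G1 X3.38 Y-1.95 E0.1271
G1 X3.77 Y-1.01 E0.1398
G1 X3.90 Y0.00 E0.1525
G1 X-3.90 Y0.00 E0.2498

At z = 3.48 mm: the cone: at t=0.199 of its height the radius interpolates to r₁+(r₂−r₁)t = 3.901, giving a regular 24-gon of that circumradius; the cube at (-4, 0) (footprint 27×28) is included at this height; the cube at (10, 5) is not intersected at this z (z outside [6, 10.5]); Taking the first minus the rest: starting from the cone, the 27×28 cube at (-4, 0) partially overlaps it — only the 23.63 mm² overlap (of its 756.00 mm²) is removed, clipping the outline — 1 connected region. The outline is a single polygon with 13 vertices. Extrusion per mm of travel: 0.25 × 0.12 / (π × 0.875²) = 0.012473. Accumulating E over each segment gives final E = 0.2498.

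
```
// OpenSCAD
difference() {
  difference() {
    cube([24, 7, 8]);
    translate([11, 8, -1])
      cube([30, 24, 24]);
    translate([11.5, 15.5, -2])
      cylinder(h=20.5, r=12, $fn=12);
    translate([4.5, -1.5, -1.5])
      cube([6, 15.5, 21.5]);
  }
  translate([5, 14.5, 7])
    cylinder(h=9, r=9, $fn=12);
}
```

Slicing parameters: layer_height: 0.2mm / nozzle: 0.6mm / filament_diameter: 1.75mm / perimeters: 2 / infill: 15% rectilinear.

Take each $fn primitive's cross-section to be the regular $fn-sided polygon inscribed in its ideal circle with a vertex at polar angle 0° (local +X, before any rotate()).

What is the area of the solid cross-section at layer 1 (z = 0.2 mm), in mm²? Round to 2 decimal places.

104.27 mm²

At z = 0.2 mm: the cube (footprint 24×7) is included at this height (area 168.00 mm²); the cube at (11, 8) is present — its section is the full 30×24 rectangle (area 720.00 mm²); the r=12 cylinder at (11.5, 15.5) gives a regular 12-gon of circumradius 12 (constant along its height) (area = (12/2)·12.000²·sin(360°/12) = 432.00 mm²); the cube at (4.5, -1.5) is present — its section is the full 6×15.5 rectangle (area 93.00 mm²); Taking the first minus the rest: starting from the 24×7 cube (168.00 mm²), the 30×24 cube at (11, 8) misses the remaining region (no effect); the r=12 cylinder at (11.5, 15.5) partially overlaps it — only the 35.93 mm² overlap (of its 432.00 mm²) is removed, clipping the outline; the 6×15.5 cube at (4.5, -1.5) partially overlaps it — only the 27.80 mm² overlap (of its 93.00 mm²) is removed, clipping the outline — area = 104.27 mm²; the cylinder at (5, 14.5) is absent (z outside [7, 16]); Taking the first minus the rest: none of the subtracted shapes is present at this height, so the result so far is unchanged — area = 104.27 mm². Overall, the cross-section has 2 separate islands. Net area = 104.27 mm².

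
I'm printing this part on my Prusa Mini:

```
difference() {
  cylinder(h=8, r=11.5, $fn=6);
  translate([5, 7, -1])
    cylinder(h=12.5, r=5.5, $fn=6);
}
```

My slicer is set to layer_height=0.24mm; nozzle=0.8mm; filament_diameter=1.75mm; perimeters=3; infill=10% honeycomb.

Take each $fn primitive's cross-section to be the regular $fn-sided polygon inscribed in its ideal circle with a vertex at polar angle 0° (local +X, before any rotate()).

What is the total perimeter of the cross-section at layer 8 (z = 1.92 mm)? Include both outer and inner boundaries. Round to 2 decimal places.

At z = 1.92 mm: the cylinder: section is a regular 6-gon, circumradius r=11.5 (perimeter = 2·6·11.500·sin(180°/6) = 69.00 mm); the r=5.5 cylinder at (5, 7) gives a regular 6-gon of circumradius 5.5 (constant along its height) (perimeter = 2·6·5.500·sin(180°/6) = 33.00 mm); Taking the first minus the rest: starting from the r=11.5 cylinder, the r=5.5 cylinder at (5, 7) partially overlaps it — only the 53.79 mm² overlap (of its 78.59 mm²) is removed, clipping the outline — boundary = 74.88 mm. Overall, the cross-section is a single solid region. Total boundary length (outer) = 74.88 mm.

74.88 mm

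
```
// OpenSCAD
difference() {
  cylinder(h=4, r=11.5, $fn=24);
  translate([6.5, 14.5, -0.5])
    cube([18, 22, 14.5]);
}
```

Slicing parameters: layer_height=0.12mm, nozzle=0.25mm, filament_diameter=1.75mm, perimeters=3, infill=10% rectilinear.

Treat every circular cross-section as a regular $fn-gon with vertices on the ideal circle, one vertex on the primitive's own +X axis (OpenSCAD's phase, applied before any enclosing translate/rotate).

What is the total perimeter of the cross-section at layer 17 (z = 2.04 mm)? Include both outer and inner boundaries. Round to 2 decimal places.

72.05 mm

At z = 2.04 mm: the cylinder: section is a regular 24-gon, circumradius r=11.5 (perimeter = 2·24·11.500·sin(180°/24) = 72.05 mm); the cube at (6.5, 14.5) is present — its section is the full 18×22 rectangle (perimeter 80.00 mm); Subtracting the remaining from the first: starting from the r=11.5 cylinder, the 18×22 cube at (6.5, 14.5) misses the remaining region (no effect) — boundary = 72.05 mm. Overall, the cross-section is a single solid region. Total boundary length (outer) = 72.05 mm.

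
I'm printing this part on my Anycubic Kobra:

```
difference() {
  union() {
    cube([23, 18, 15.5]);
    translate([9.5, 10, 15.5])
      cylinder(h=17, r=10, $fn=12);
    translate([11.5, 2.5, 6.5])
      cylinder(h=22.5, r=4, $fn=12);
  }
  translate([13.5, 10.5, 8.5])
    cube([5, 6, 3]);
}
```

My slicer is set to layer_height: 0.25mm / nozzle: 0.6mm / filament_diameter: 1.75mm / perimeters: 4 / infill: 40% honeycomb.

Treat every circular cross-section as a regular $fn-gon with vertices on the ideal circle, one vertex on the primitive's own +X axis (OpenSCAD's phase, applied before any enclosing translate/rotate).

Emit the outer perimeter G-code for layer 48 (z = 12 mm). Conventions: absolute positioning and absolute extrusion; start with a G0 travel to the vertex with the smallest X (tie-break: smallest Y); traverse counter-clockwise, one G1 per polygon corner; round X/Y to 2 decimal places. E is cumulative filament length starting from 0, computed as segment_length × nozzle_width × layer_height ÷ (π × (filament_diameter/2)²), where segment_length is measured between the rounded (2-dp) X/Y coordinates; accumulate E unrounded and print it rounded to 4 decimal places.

G0 X0.00 Y0.00 Z12.00
G1 X8.54 Y0.00 E0.5326
G1 X9.50 Y-0.96 E0.6172
G1 X11.50 Y-1.50 E0.7464
G1 X13.50 Y-0.96 E0.8756
G1 X14.46 Y0.00 E0.9603
G1 X23.00 Y0.00 E1.4929
G1 X23.00 Y18.00 E2.6154
G1 X0.00 Y18.00 E4.0497
G1 X0.00 Y0.00 E5.1723

At z = 12 mm: the cube (footprint 23×18) is included at this height; the cylinder at (9.5, 10) is absent (z outside [15.5, 32.5]); the r=4 cylinder at (11.5, 2.5) contributes a regular 12-gon of circumradius 4; Taking the union: the regions partially overlap (shared area 42.14 mm²), so overlapping operands fuse into one piece — 1 connected region; the cube at (13.5, 10.5) is not intersected at this z (z outside [8.5, 11.5]); Subtracting the remaining from the first: none of the subtracted shapes is present at this height, so that combined region is unchanged — 1 connected region. The outline is a single polygon with 9 vertices. Extrusion per mm of travel: 0.6 × 0.25 / (π × 0.875²) = 0.062363. Accumulating E over each segment gives final E = 5.1723.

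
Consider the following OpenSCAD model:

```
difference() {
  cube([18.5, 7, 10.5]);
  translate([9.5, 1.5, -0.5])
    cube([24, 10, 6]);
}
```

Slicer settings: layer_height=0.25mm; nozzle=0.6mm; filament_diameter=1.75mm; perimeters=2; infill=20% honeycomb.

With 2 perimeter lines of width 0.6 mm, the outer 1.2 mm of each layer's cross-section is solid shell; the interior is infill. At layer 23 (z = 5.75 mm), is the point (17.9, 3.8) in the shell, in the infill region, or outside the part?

shell

At z = 5.75 mm: the 18.5×7 cube contributes its full rectangle; the cube at (9.5, 1.5) is absent (z outside [-0.5, 5.5]); Taking the first minus the rest: none of the subtracted shapes is present at this height, so the 18.5×7 cube is unchanged — 1 connected region. Overall, the cross-section is a single solid region. The nearest boundary edge runs (18.50, 0.00)→(18.50, 7.00); distance from the point to it = 0.60 mm. The point is inside the cross-section, 0.60 mm from the nearest boundary — within the 1.2 mm shell band (2 × 0.6).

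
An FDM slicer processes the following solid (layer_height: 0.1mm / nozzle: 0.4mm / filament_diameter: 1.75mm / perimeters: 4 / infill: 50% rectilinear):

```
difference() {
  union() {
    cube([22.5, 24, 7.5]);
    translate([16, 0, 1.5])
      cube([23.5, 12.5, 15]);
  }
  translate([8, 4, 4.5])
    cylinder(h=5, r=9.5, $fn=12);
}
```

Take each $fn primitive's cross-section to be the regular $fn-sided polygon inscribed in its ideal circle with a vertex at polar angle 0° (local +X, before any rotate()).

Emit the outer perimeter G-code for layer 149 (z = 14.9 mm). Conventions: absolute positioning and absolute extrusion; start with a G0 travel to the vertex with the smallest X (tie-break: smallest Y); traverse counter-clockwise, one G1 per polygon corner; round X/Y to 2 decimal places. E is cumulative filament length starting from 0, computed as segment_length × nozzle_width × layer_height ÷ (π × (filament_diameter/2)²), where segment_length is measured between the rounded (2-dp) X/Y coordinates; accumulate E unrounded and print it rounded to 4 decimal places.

G0 X16.00 Y0.00 Z14.90
G1 X39.50 Y0.00 E0.3908
G1 X39.50 Y12.50 E0.5987
G1 X16.00 Y12.50 E0.9895
G1 X16.00 Y0.00 E1.1974

At z = 14.9 mm: the cube is not intersected at this z (z outside [0, 7.5]); the cube at (16, 0) (footprint 23.5×12.5) is included at this height; Combining (union): only the 23.5×12.5 cube at (16, 0) is present, so the union is just that shape — 1 connected region; the cylinder at (8, 4) is not intersected at this z (z outside [4.5, 9.5]); Taking the first minus the rest: none of the subtracted shapes is present at this height, so that combined region is unchanged — 1 connected region. The outline is a single polygon with 4 vertices. Extrusion per mm of travel: 0.4 × 0.1 / (π × 0.875²) = 0.016630. Accumulating E over each segment gives final E = 1.1974.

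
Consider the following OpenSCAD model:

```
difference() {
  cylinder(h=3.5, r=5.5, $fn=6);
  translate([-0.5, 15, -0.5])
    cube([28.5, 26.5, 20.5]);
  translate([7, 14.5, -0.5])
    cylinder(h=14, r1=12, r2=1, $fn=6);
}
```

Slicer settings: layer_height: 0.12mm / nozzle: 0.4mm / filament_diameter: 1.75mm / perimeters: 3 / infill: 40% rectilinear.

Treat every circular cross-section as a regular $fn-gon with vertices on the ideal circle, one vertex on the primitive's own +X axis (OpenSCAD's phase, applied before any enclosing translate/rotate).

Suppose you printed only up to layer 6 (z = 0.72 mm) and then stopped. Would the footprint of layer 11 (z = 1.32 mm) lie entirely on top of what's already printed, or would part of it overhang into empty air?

entirely on top

Compare the two slices. At z = 0.72: the cylinder: section is a regular 6-gon, circumradius r=5.5 (area = (6/2)·5.500²·sin(360°/6) = 78.59 mm²); the cube at (-0.5, 15) is present — its section is the full 28.5×26.5 rectangle (area 755.25 mm²); the cone at (7, 14.5) contributes a regular 6-gon of circumradius 11.041 (interpolated between r1=12 and r2=1 at t=0.087) (area = (6/2)·11.041²·sin(360°/6) = 316.74 mm²); Taking the first minus the rest: starting from the r=5.5 cylinder (78.59 mm²), the 28.5×26.5 cube at (-0.5, 15) misses the remaining region (no effect); the cone at (7, 14.5) misses the remaining region (no effect) — area = 78.59 mm². At z = 1.32: the r=5.5 cylinder contributes a regular 6-gon of circumradius 5.5 (area = (6/2)·5.500²·sin(360°/6) = 78.59 mm²); the 28.5×26.5 cube at (-0.5, 15) contributes its full rectangle (area 755.25 mm²); the cone at (7, 14.5): at t=0.130 of its height the radius interpolates to r₁+(r₂−r₁)t = 10.570, giving a regular 6-gon of that circumradius (area = (6/2)·10.570²·sin(360°/6) = 290.27 mm²); After the difference (first − rest): starting from the r=5.5 cylinder (78.59 mm²), the 28.5×26.5 cube at (-0.5, 15) misses the remaining region (no effect); the cone at (7, 14.5) misses the remaining region (no effect) — area = 78.59 mm². Checking containment: the cross-section at z = 1.32 is a subset of the cross-section at z = 0.72.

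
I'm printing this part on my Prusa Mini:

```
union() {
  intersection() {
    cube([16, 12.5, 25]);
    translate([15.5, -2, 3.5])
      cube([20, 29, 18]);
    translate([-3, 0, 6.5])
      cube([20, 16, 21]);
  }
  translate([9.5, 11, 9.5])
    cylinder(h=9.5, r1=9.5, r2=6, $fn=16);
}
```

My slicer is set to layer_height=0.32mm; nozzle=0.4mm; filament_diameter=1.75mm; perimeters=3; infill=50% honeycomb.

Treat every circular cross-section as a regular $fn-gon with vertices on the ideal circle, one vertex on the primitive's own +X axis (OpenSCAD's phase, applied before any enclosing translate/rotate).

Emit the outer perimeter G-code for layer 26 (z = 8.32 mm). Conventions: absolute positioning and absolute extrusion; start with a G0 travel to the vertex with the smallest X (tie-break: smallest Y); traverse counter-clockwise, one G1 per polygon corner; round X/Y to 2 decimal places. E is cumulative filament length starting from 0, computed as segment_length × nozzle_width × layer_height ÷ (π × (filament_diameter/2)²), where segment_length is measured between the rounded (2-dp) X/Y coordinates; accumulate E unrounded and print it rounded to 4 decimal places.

G0 X15.50 Y0.00 Z8.32
G1 X16.00 Y0.00 E0.0266
G1 X16.00 Y12.50 E0.6918
G1 X15.50 Y12.50 E0.7184
G1 X15.50 Y0.00 E1.3836

At z = 8.32 mm: the 16×12.5 cube contributes its full rectangle; the 20×29 cube at (15.5, -2) contributes its full rectangle; the cube at (-3, 0) is present — its section is the full 20×16 rectangle; Keeping only the common overlap: the 20×29 cube at (15.5, -2) partially overlaps the 16×12.5 cube; clipping to the common part keeps 6.25 mm²; the running intersection lies inside the 20×16 cube at (-3, 0), so it is kept whole — 1 connected region; the cone at (9.5, 11) does not reach this height (z outside [9.5, 19]); Combining (union): only the result so far is present, so the union is just that shape — 1 connected region. The outline is a single polygon with 4 vertices. Extrusion per mm of travel: 0.4 × 0.32 / (π × 0.875²) = 0.053216. Accumulating E over each segment gives final E = 1.3836.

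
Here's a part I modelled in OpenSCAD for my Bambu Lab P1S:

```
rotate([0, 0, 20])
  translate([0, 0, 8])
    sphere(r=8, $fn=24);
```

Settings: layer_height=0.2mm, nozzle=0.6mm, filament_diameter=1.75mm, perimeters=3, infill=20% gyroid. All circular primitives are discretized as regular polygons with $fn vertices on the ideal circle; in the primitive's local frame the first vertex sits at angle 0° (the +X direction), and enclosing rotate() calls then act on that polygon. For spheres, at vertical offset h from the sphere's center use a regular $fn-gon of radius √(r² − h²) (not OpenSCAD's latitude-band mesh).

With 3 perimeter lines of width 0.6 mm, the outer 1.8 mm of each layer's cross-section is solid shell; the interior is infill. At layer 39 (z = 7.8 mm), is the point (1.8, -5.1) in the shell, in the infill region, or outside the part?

At z = 7.8 mm: the r=8 sphere contributes a regular 24-gon of circumradius √(8²−0.2²) = 7.997; (rotated 20° about Z; rotation is an isometry so areas/perimeters/island counts are preserved). Overall, the cross-section is a single solid region. Undo the 20° rotation: the query point maps to (-0.053, -5.408) in the un-rotated model frame. The nearest boundary edge runs (-2.07, -7.72)→(-0.00, -8.00); distance from the point to it = 2.56 mm. The point is inside the cross-section and 2.56 mm from the nearest boundary — more than the 1.8 mm shell width (3 × 0.6), so it's in the infill interior.

infill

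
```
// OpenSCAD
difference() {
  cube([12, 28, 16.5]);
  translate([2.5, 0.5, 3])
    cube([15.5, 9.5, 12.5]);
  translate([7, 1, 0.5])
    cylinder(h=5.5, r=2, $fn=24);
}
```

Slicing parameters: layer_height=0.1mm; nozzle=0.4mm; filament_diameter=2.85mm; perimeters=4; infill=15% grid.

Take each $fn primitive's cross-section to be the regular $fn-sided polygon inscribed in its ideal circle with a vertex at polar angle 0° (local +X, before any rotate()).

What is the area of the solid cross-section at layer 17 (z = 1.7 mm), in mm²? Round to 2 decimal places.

325.99 mm²

At z = 1.7 mm: the 12×28 cube contributes its full rectangle (area 336.00 mm²); the cube at (2.5, 0.5) is not intersected at this z (z outside [3, 15.5]); the r=2 cylinder at (7, 1) gives a regular 24-gon of circumradius 2 (constant along its height) (area = (24/2)·2.000²·sin(360°/24) = 12.42 mm²); Subtracting the remaining from the first: starting from the 12×28 cube (336.00 mm²), the r=2 cylinder at (7, 1) partially overlaps it — only the 10.01 mm² overlap (of its 12.42 mm²) is removed, clipping the outline — area = 325.99 mm². Overall, the cross-section is a single solid region. Net area = 325.99 mm².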